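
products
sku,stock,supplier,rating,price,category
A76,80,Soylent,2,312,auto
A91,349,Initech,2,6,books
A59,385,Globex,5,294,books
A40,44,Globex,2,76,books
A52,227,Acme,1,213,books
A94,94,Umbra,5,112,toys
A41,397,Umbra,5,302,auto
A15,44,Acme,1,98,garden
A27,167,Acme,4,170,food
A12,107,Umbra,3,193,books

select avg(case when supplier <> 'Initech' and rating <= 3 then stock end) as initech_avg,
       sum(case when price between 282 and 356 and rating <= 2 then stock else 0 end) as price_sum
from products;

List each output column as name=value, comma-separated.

[initech_avg: supplier <> 'Initech' and rating <= 3]
sku=A76: ✓ → 80
sku=A91: ✗
sku=A59: ✗
sku=A40: ✓ → 44
sku=A52: ✓ → 227
sku=A94: ✗
sku=A41: ✗
sku=A15: ✓ → 44
sku=A27: ✗
sku=A12: ✓ → 107
initech_avg = (80 + 44 + 227 + 44 + 107) / 5 = 100.4
—
[price_sum: price between 282 and 356 and rating <= 2]
sku=A76: ✓ → 80
sku=A91: ✗
sku=A59: ✗
sku=A40: ✗
sku=A52: ✗
sku=A94: ✗
sku=A41: ✗
sku=A15: ✗
sku=A27: ✗
sku=A12: ✗
price_sum = 80

initech_avg=100.4, price_sum=80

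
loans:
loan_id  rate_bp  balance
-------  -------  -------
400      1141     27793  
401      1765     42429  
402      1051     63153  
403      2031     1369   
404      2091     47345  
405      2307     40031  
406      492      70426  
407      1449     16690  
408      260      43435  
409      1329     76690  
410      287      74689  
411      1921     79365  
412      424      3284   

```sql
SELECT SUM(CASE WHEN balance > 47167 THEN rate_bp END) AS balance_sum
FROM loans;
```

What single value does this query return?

loan_id=400: ✗
loan_id=401: ✗
loan_id=402: ✓ → 1051
loan_id=403: ✗
loan_id=404: ✓ → 2091
loan_id=405: ✗
loan_id=406: ✓ → 492
loan_id=407: ✗
loan_id=408: ✗
loan_id=409: ✓ → 1329
loan_id=410: ✓ → 287
loan_id=411: ✓ → 1921
loan_id=412: ✗
balance_sum = 1051 + 2091 + 492 + 1329 + 287 + 1921 = 7171

7171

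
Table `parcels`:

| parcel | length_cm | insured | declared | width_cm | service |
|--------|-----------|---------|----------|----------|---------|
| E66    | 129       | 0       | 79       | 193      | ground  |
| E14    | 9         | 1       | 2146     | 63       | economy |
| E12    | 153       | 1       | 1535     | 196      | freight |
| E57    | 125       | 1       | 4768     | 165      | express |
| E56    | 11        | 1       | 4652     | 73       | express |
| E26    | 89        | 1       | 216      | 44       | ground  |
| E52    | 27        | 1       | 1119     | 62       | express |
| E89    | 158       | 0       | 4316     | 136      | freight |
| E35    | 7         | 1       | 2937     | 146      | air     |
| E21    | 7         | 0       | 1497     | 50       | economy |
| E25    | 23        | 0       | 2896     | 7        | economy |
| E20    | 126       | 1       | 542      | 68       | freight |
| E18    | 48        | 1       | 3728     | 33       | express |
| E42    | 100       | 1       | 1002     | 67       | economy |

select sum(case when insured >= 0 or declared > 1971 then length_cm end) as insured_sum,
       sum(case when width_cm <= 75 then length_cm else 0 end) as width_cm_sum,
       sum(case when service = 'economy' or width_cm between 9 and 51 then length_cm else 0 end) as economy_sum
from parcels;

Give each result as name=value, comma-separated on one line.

[insured_sum: insured >= 0 or declared > 1971]
parcel=E66: ✓ → 129
parcel=E14: ✓ → 9
parcel=E12: ✓ → 153
parcel=E57: ✓ → 125
parcel=E56: ✓ → 11
parcel=E26: ✓ → 89
parcel=E52: ✓ → 27
parcel=E89: ✓ → 158
parcel=E35: ✓ → 7
parcel=E21: ✓ → 7
parcel=E25: ✓ → 23
parcel=E20: ✓ → 126
parcel=E18: ✓ → 48
parcel=E42: ✓ → 100
insured_sum = 129 + 9 + 153 + 125 + 11 + 89 + 27 + 158 + 7 + 7 + 23 + 126 + 48 + 100 = 1012
—
[width_cm_sum: width_cm <= 75]
parcel=E66: ✗
parcel=E14: ✓ → 9
parcel=E12: ✗
parcel=E57: ✗
parcel=E56: ✓ → 11
parcel=E26: ✓ → 89
parcel=E52: ✓ → 27
parcel=E89: ✗
parcel=E35: ✗
parcel=E21: ✓ → 7
parcel=E25: ✓ → 23
parcel=E20: ✓ → 126
parcel=E18: ✓ → 48
parcel=E42: ✓ → 100
width_cm_sum = 9 + 11 + 89 + 27 + 7 + 23 + 126 + 48 + 100 = 440
—
[economy_sum: service = 'economy' or width_cm between 9 and 51]
parcel=E66: ✗
parcel=E14: ✓ → 9
parcel=E12: ✗
parcel=E57: ✗
parcel=E56: ✗
parcel=E26: ✓ → 89
parcel=E52: ✗
parcel=E89: ✗
parcel=E35: ✗
parcel=E21: ✓ → 7
parcel=E25: ✓ → 23
parcel=E20: ✗
parcel=E18: ✓ → 48
parcel=E42: ✓ → 100
economy_sum = 9 + 89 + 7 + 23 + 48 + 100 = 276

insured_sum=1012, width_cm_sum=440, economy_sum=276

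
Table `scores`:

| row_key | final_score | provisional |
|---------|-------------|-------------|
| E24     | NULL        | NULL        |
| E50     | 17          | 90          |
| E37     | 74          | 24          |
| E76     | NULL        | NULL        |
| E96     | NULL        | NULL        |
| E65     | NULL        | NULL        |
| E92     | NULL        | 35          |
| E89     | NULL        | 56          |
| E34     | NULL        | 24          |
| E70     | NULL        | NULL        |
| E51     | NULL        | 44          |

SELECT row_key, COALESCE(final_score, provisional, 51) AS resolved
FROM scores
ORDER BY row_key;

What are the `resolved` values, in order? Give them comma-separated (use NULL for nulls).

row_key=E24: final_score=NULL, provisional=NULL, → literal 51 → 51
row_key=E34: final_score=NULL, provisional=24 → 24
row_key=E37: final_score=74 → 74
row_key=E50: final_score=17 → 17
row_key=E51: final_score=NULL, provisional=44 → 44
row_key=E65: final_score=NULL, provisional=NULL, → literal 51 → 51
row_key=E70: final_score=NULL, provisional=NULL, → literal 51 → 51
row_key=E76: final_score=NULL, provisional=NULL, → literal 51 → 51
row_key=E89: final_score=NULL, provisional=56 → 56
row_key=E92: final_score=NULL, provisional=35 → 35
row_key=E96: final_score=NULL, provisional=NULL, → literal 51 → 51

51, 24, 74, 17, 44, 51, 51, 51, 56, 35, 51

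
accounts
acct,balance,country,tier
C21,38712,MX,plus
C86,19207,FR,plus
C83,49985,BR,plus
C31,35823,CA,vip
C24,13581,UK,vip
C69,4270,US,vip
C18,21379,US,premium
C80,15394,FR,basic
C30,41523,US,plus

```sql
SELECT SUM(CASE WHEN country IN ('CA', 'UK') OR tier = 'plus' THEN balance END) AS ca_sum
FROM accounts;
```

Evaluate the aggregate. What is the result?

acct=C21: ✓ → 38712
acct=C86: ✓ → 19207
acct=C83: ✓ → 49985
acct=C31: ✓ → 35823
acct=C24: ✓ → 13581
acct=C69: ✗
acct=C18: ✗
acct=C80: ✗
acct=C30: ✓ → 41523
ca_sum = 38712 + 19207 + 49985 + 35823 + 13581 + 41523 = 198831

198831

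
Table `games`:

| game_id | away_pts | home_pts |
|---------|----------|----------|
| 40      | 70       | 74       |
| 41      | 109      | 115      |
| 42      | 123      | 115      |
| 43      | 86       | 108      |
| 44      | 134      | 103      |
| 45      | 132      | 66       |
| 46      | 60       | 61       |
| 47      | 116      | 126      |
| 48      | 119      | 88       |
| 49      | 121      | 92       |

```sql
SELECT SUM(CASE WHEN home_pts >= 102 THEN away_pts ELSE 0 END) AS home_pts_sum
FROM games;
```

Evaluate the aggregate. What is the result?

568

game_id=40: ✗
game_id=41: ✓ → 109
game_id=42: ✓ → 123
game_id=43: ✓ → 86
game_id=44: ✓ → 134
game_id=45: ✗
game_id=46: ✗
game_id=47: ✓ → 116
game_id=48: ✗
game_id=49: ✗
home_pts_sum = 109 + 123 + 86 + 134 + 116 = 568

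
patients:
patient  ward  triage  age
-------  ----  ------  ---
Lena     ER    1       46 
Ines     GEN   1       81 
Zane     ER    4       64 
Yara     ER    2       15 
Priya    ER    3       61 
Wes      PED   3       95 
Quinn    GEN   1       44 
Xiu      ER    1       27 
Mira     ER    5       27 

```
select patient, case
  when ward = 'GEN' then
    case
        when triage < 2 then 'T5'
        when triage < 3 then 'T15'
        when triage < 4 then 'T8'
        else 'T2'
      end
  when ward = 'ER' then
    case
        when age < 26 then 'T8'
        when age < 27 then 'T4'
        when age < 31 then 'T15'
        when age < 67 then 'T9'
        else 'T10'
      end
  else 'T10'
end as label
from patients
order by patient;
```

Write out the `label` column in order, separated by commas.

patient=Ines: ward='GEN' → inner[triage < 2] → T5
patient=Lena: ward='ER' → inner[age < 67] → T9
patient=Mira: ward='ER' → inner[age < 31] → T15
patient=Priya: ward='ER' → inner[age < 67] → T9
patient=Quinn: ward='GEN' → inner[triage < 2] → T5
patient=Wes: ward='PED' → outer ELSE → T10
patient=Xiu: ward='ER' → inner[age < 31] → T15
patient=Yara: ward='ER' → inner[age < 26] → T8
patient=Zane: ward='ER' → inner[age < 67] → T9

T5, T9, T15, T9, T5, T10, T15, T8, T9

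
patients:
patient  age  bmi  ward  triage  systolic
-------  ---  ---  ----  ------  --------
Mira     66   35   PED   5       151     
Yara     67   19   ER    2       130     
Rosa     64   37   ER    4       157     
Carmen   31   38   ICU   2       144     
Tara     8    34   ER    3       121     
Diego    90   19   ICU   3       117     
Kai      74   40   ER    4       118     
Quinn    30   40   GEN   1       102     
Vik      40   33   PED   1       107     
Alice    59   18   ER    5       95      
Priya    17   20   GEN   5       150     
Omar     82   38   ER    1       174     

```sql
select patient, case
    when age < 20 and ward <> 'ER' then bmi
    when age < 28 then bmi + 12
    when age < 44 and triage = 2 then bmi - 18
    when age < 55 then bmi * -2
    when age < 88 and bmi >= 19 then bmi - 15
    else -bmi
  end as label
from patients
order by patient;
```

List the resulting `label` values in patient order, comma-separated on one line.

-18, 20, -19, 25, 20, 23, 20, -80, 22, 46, -66, 4

patient=Alice: ELSE → -18
patient=Carmen: age < 44 and triage = 2 → 20
patient=Diego: ELSE → -19
patient=Kai: age < 88 and bmi >= 19 → 25
patient=Mira: age < 88 and bmi >= 19 → 20
patient=Omar: age < 88 and bmi >= 19 → 23
patient=Priya: age < 20 and ward <> 'ER' → 20
patient=Quinn: age < 55 → -80
patient=Rosa: age < 88 and bmi >= 19 → 22
patient=Tara: age < 28 → 46
patient=Vik: age < 55 → -66
patient=Yara: age < 88 and bmi >= 19 → 4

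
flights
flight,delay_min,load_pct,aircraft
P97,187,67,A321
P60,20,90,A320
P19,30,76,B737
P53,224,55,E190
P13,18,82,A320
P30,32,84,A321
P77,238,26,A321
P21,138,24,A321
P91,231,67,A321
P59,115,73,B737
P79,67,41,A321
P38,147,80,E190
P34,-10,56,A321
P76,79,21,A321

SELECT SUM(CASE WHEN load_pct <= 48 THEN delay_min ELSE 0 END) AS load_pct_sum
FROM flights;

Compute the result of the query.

flight=P97: ✗
flight=P60: ✗
flight=P19: ✗
flight=P53: ✗
flight=P13: ✗
flight=P30: ✗
flight=P77: ✓ → 238
flight=P21: ✓ → 138
flight=P91: ✗
flight=P59: ✗
flight=P79: ✓ → 67
flight=P38: ✗
flight=P34: ✗
flight=P76: ✓ → 79
load_pct_sum = 238 + 138 + 67 + 79 = 522

522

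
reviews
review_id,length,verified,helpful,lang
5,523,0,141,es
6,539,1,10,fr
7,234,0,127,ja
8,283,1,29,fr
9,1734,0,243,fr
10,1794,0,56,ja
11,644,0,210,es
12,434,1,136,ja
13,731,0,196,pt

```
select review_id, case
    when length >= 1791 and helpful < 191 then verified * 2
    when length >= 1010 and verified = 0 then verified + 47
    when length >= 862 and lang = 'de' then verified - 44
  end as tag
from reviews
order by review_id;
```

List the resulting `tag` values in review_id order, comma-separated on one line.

NULL, NULL, NULL, NULL, 47, 0, NULL, NULL, NULL

review_id=5: (no match → NULL) → NULL
review_id=6: (no match → NULL) → NULL
review_id=7: (no match → NULL) → NULL
review_id=8: (no match → NULL) → NULL
review_id=9: length >= 1010 and verified = 0 → 47
review_id=10: length >= 1791 and helpful < 191 → 0
review_id=11: (no match → NULL) → NULL
review_id=12: (no match → NULL) → NULL
review_id=13: (no match → NULL) → NULL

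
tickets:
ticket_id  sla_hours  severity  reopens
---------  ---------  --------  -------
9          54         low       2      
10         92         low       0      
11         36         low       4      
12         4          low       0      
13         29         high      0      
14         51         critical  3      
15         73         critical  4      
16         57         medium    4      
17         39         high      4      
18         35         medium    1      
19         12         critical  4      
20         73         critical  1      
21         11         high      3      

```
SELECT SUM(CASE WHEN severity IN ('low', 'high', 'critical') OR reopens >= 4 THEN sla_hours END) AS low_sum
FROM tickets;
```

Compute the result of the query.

ticket_id=9: ✓ → 54
ticket_id=10: ✓ → 92
ticket_id=11: ✓ → 36
ticket_id=12: ✓ → 4
ticket_id=13: ✓ → 29
ticket_id=14: ✓ → 51
ticket_id=15: ✓ → 73
ticket_id=16: ✓ → 57
ticket_id=17: ✓ → 39
ticket_id=18: ✗
ticket_id=19: ✓ → 12
ticket_id=20: ✓ → 73
ticket_id=21: ✓ → 11
low_sum = 54 + 92 + 36 + 4 + 29 + 51 + 73 + 57 + 39 + 12 + 73 + 11 = 531

531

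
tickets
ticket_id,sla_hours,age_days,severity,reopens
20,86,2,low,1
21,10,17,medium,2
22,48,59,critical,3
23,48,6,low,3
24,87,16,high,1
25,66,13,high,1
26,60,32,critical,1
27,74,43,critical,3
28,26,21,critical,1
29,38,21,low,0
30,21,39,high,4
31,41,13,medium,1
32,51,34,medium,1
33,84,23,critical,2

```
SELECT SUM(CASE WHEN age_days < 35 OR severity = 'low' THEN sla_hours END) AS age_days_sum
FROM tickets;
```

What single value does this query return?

597

ticket_id=20: ✓ → 86
ticket_id=21: ✓ → 10
ticket_id=22: ✗
ticket_id=23: ✓ → 48
ticket_id=24: ✓ → 87
ticket_id=25: ✓ → 66
ticket_id=26: ✓ → 60
ticket_id=27: ✗
ticket_id=28: ✓ → 26
ticket_id=29: ✓ → 38
ticket_id=30: ✗
ticket_id=31: ✓ → 41
ticket_id=32: ✓ → 51
ticket_id=33: ✓ → 84
age_days_sum = 86 + 10 + 48 + 87 + 66 + 60 + 26 + 38 + 41 + 51 + 84 = 597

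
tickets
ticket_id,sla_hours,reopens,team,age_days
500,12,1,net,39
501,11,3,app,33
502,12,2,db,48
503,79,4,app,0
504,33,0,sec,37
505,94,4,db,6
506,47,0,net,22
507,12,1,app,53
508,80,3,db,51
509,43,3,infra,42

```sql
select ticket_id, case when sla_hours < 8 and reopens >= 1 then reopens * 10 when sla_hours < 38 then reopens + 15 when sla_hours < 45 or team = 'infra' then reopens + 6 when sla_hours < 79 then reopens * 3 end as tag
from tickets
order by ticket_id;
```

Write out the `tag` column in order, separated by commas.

ticket_id=500: sla_hours < 38 → 16
ticket_id=501: sla_hours < 38 → 18
ticket_id=502: sla_hours < 38 → 17
ticket_id=503: (no match → NULL) → NULL
ticket_id=504: sla_hours < 38 → 15
ticket_id=505: (no match → NULL) → NULL
ticket_id=506: sla_hours < 79 → 0
ticket_id=507: sla_hours < 38 → 16
ticket_id=508: (no match → NULL) → NULL
ticket_id=509: sla_hours < 45 or team = 'infra' → 9

16, 18, 17, NULL, 15, NULL, 0, 16, NULL, 9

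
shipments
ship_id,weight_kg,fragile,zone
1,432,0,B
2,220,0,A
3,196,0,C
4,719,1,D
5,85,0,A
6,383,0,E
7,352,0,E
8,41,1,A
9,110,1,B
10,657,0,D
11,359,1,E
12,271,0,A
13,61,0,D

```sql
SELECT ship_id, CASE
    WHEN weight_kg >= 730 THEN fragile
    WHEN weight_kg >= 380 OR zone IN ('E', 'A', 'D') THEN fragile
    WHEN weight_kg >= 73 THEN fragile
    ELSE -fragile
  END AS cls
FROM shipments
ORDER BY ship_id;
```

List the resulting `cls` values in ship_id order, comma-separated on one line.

0, 0, 0, 1, 0, 0, 0, 1, 1, 0, 1, 0, 0

ship_id=1: weight_kg >= 380 OR zone IN ('E', 'A', 'D') → 0
ship_id=2: weight_kg >= 380 OR zone IN ('E', 'A', 'D') → 0
ship_id=3: weight_kg >= 73 → 0
ship_id=4: weight_kg >= 380 OR zone IN ('E', 'A', 'D') → 1
ship_id=5: weight_kg >= 380 OR zone IN ('E', 'A', 'D') → 0
ship_id=6: weight_kg >= 380 OR zone IN ('E', 'A', 'D') → 0
ship_id=7: weight_kg >= 380 OR zone IN ('E', 'A', 'D') → 0
ship_id=8: weight_kg >= 380 OR zone IN ('E', 'A', 'D') → 1
ship_id=9: weight_kg >= 73 → 1
ship_id=10: weight_kg >= 380 OR zone IN ('E', 'A', 'D') → 0
ship_id=11: weight_kg >= 380 OR zone IN ('E', 'A', 'D') → 1
ship_id=12: weight_kg >= 380 OR zone IN ('E', 'A', 'D') → 0
ship_id=13: weight_kg >= 380 OR zone IN ('E', 'A', 'D') → 0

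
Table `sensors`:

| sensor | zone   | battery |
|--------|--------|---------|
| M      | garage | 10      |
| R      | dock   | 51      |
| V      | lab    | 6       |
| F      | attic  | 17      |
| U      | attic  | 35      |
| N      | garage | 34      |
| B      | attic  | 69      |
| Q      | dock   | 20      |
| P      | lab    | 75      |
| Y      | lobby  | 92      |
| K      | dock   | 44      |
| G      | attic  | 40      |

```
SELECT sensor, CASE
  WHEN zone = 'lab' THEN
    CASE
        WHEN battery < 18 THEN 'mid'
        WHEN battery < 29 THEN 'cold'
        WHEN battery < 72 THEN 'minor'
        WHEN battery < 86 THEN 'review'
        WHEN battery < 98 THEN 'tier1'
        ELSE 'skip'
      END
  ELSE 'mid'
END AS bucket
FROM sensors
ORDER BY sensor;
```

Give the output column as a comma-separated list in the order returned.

mid, mid, mid, mid, mid, mid, review, mid, mid, mid, mid, mid

sensor=B: zone='attic' → outer ELSE → mid
sensor=F: zone='attic' → outer ELSE → mid
sensor=G: zone='attic' → outer ELSE → mid
sensor=K: zone='dock' → outer ELSE → mid
sensor=M: zone='garage' → outer ELSE → mid
sensor=N: zone='garage' → outer ELSE → mid
sensor=P: zone='lab' → inner[battery < 86] → review
sensor=Q: zone='dock' → outer ELSE → mid
sensor=R: zone='dock' → outer ELSE → mid
sensor=U: zone='attic' → outer ELSE → mid
sensor=V: zone='lab' → inner[battery < 18] → mid
sensor=Y: zone='lobby' → outer ELSE → mid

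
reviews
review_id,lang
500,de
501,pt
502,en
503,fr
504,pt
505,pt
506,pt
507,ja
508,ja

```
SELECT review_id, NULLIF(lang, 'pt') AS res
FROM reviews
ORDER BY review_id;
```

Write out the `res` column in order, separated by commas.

review_id=500: lang=de vs pt: differ → de
review_id=501: lang=pt vs pt: equal → NULL
review_id=502: lang=en vs pt: differ → en
review_id=503: lang=fr vs pt: differ → fr
review_id=504: lang=pt vs pt: equal → NULL
review_id=505: lang=pt vs pt: equal → NULL
review_id=506: lang=pt vs pt: equal → NULL
review_id=507: lang=ja vs pt: differ → ja
review_id=508: lang=ja vs pt: differ → ja

de, NULL, en, fr, NULL, NULL, NULL, ja, ja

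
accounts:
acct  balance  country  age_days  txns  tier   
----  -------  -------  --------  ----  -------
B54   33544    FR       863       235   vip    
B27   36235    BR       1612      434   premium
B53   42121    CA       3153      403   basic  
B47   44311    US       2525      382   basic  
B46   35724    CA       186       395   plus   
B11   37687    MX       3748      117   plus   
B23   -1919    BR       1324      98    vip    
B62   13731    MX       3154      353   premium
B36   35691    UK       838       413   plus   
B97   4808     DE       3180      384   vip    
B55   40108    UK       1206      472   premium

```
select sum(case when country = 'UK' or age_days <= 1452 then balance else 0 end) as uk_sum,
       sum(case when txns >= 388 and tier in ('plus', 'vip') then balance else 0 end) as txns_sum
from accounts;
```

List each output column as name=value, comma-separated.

[uk_sum: country = 'UK' or age_days <= 1452]
acct=B54: ✓ → 33544
acct=B27: ✗
acct=B53: ✗
acct=B47: ✗
acct=B46: ✓ → 35724
acct=B11: ✗
acct=B23: ✓ → -1919
acct=B62: ✗
acct=B36: ✓ → 35691
acct=B97: ✗
acct=B55: ✓ → 40108
uk_sum = 33544 + 35724 + -1919 + 35691 + 40108 = 143148
—
[txns_sum: txns >= 388 and tier in ('plus', 'vip')]
acct=B54: ✗
acct=B27: ✗
acct=B53: ✗
acct=B47: ✗
acct=B46: ✓ → 35724
acct=B11: ✗
acct=B23: ✗
acct=B62: ✗
acct=B36: ✓ → 35691
acct=B97: ✗
acct=B55: ✗
txns_sum = 35724 + 35691 = 71415

uk_sum=143148, txns_sum=71415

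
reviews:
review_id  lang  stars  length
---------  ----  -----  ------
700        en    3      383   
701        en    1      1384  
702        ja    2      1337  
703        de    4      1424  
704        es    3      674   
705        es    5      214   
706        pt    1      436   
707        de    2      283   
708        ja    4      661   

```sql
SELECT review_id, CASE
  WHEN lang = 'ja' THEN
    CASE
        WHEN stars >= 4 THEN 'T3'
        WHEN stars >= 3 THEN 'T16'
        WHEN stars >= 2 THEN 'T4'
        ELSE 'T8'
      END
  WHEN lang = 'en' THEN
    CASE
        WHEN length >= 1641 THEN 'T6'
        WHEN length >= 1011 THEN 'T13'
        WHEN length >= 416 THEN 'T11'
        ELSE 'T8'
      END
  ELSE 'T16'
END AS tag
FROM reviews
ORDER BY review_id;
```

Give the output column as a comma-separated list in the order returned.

T8, T13, T4, T16, T16, T16, T16, T16, T3

review_id=700: lang='en' → inner[ELSE] → T8
review_id=701: lang='en' → inner[length >= 1011] → T13
review_id=702: lang='ja' → inner[stars >= 2] → T4
review_id=703: lang='de' → outer ELSE → T16
review_id=704: lang='es' → outer ELSE → T16
review_id=705: lang='es' → outer ELSE → T16
review_id=706: lang='pt' → outer ELSE → T16
review_id=707: lang='de' → outer ELSE → T16
review_id=708: lang='ja' → inner[stars >= 4] → T3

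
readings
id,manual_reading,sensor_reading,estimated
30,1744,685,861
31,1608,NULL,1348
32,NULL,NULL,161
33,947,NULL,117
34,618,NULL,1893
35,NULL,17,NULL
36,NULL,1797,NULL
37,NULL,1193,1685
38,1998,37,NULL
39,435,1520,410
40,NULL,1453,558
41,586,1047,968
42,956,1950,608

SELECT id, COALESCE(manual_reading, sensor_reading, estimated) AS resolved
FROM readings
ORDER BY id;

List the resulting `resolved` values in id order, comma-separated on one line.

id=30: manual_reading=1744 → 1744
id=31: manual_reading=1608 → 1608
id=32: manual_reading=NULL, sensor_reading=NULL, estimated=161 → 161
id=33: manual_reading=947 → 947
id=34: manual_reading=618 → 618
id=35: manual_reading=NULL, sensor_reading=17 → 17
id=36: manual_reading=NULL, sensor_reading=1797 → 1797
id=37: manual_reading=NULL, sensor_reading=1193 → 1193
id=38: manual_reading=1998 → 1998
id=39: manual_reading=435 → 435
id=40: manual_reading=NULL, sensor_reading=1453 → 1453
id=41: manual_reading=586 → 586
id=42: manual_reading=956 → 956

1744, 1608, 161, 947, 618, 17, 1797, 1193, 1998, 435, 1453, 586, 956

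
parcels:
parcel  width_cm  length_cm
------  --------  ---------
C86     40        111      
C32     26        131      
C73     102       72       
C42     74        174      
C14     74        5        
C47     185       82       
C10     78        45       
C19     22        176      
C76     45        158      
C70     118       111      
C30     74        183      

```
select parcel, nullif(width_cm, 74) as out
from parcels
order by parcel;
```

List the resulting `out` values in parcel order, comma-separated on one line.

78, NULL, 22, NULL, 26, NULL, 185, 118, 102, 45, 40

parcel=C10: width_cm=78 vs 74: differ → 78
parcel=C14: width_cm=74 vs 74: equal → NULL
parcel=C19: width_cm=22 vs 74: differ → 22
parcel=C30: width_cm=74 vs 74: equal → NULL
parcel=C32: width_cm=26 vs 74: differ → 26
parcel=C42: width_cm=74 vs 74: equal → NULL
parcel=C47: width_cm=185 vs 74: differ → 185
parcel=C70: width_cm=118 vs 74: differ → 118
parcel=C73: width_cm=102 vs 74: differ → 102
parcel=C76: width_cm=45 vs 74: differ → 45
parcel=C86: width_cm=40 vs 74: differ → 40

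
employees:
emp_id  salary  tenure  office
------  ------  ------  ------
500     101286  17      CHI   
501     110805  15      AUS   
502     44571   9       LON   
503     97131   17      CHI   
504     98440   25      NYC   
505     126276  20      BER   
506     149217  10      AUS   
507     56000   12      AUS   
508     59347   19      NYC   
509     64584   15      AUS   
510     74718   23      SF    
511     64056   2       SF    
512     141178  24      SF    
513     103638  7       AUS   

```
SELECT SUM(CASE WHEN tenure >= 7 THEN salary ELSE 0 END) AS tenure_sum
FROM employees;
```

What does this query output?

1227191

emp_id=500: ✓ → 101286
emp_id=501: ✓ → 110805
emp_id=502: ✓ → 44571
emp_id=503: ✓ → 97131
emp_id=504: ✓ → 98440
emp_id=505: ✓ → 126276
emp_id=506: ✓ → 149217
emp_id=507: ✓ → 56000
emp_id=508: ✓ → 59347
emp_id=509: ✓ → 64584
emp_id=510: ✓ → 74718
emp_id=511: ✗
emp_id=512: ✓ → 141178
emp_id=513: ✓ → 103638
tenure_sum = 101286 + 110805 + 44571 + 97131 + 98440 + 126276 + 149217 + 56000 + 59347 + 64584 + 74718 + 141178 + 103638 = 1227191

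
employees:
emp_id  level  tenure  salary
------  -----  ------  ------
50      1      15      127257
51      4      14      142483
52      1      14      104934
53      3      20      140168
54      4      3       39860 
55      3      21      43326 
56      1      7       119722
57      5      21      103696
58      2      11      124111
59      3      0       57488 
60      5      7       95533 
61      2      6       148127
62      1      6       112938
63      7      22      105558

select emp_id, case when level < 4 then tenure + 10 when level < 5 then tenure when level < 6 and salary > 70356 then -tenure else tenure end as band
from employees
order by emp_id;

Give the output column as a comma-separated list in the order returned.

25, 14, 24, 30, 3, 31, 17, -21, 21, 10, -7, 16, 16, 22

emp_id=50: level < 4 → 25
emp_id=51: level < 5 → 14
emp_id=52: level < 4 → 24
emp_id=53: level < 4 → 30
emp_id=54: level < 5 → 3
emp_id=55: level < 4 → 31
emp_id=56: level < 4 → 17
emp_id=57: level < 6 and salary > 70356 → -21
emp_id=58: level < 4 → 21
emp_id=59: level < 4 → 10
emp_id=60: level < 6 and salary > 70356 → -7
emp_id=61: level < 4 → 16
emp_id=62: level < 4 → 16
emp_id=63: ELSE → 22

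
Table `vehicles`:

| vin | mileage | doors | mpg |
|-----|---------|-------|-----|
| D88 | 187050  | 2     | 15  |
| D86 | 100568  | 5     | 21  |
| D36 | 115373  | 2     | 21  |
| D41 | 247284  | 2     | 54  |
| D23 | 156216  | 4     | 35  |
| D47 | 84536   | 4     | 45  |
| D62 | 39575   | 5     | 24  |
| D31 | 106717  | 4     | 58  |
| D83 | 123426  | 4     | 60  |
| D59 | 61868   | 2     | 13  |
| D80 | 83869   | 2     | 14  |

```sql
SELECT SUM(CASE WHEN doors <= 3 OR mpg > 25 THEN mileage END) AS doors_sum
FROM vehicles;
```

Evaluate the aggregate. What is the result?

1166339

vin=D88: ✓ → 187050
vin=D86: ✗
vin=D36: ✓ → 115373
vin=D41: ✓ → 247284
vin=D23: ✓ → 156216
vin=D47: ✓ → 84536
vin=D62: ✗
vin=D31: ✓ → 106717
vin=D83: ✓ → 123426
vin=D59: ✓ → 61868
vin=D80: ✓ → 83869
doors_sum = 187050 + 115373 + 247284 + 156216 + 84536 + 106717 + 123426 + 61868 + 83869 = 1166339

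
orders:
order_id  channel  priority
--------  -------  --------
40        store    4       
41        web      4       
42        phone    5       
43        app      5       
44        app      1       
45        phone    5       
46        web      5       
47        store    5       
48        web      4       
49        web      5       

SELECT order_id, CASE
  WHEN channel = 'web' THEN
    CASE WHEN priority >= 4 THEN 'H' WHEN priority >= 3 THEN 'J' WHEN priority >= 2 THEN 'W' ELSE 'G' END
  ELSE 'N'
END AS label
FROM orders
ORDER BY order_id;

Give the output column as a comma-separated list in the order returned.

order_id=40: channel='store' → outer ELSE → N
order_id=41: channel='web' → inner[priority >= 4] → H
order_id=42: channel='phone' → outer ELSE → N
order_id=43: channel='app' → outer ELSE → N
order_id=44: channel='app' → outer ELSE → N
order_id=45: channel='phone' → outer ELSE → N
order_id=46: channel='web' → inner[priority >= 4] → H
order_id=47: channel='store' → outer ELSE → N
order_id=48: channel='web' → inner[priority >= 4] → H
order_id=49: channel='web' → inner[priority >= 4] → H

N, H, N, N, N, N, H, N, H, H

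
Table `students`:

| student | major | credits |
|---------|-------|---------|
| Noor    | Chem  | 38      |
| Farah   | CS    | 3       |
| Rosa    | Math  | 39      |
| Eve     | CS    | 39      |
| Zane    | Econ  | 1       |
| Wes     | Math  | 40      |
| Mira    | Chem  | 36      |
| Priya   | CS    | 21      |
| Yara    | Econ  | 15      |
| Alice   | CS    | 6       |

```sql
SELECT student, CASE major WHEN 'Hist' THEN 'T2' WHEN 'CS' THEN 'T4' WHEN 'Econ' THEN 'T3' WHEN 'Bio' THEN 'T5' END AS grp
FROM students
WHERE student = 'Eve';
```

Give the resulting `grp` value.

student = Eve: major=CS, credits=39.
major='Hist' → false
major='CS' → true → T4

T4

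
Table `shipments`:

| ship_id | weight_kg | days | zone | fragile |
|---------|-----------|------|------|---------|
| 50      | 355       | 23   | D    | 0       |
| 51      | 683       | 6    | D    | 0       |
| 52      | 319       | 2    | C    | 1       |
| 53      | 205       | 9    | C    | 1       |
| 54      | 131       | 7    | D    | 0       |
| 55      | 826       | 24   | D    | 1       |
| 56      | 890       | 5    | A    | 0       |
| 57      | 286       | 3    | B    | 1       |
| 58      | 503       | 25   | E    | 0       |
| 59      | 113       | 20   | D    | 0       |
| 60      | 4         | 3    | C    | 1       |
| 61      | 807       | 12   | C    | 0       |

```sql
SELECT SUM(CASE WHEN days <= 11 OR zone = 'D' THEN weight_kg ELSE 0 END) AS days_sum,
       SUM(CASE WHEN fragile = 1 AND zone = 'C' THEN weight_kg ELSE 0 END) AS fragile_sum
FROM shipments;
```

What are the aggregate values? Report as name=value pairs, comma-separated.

days_sum=3812, fragile_sum=528

[days_sum: days <= 11 OR zone = 'D']
ship_id=50: ✓ → 355
ship_id=51: ✓ → 683
ship_id=52: ✓ → 319
ship_id=53: ✓ → 205
ship_id=54: ✓ → 131
ship_id=55: ✓ → 826
ship_id=56: ✓ → 890
ship_id=57: ✓ → 286
ship_id=58: ✗
ship_id=59: ✓ → 113
ship_id=60: ✓ → 4
ship_id=61: ✗
days_sum = 355 + 683 + 319 + 205 + 131 + 826 + 890 + 286 + 113 + 4 = 3812
—
[fragile_sum: fragile = 1 AND zone = 'C']
ship_id=50: ✗
ship_id=51: ✗
ship_id=52: ✓ → 319
ship_id=53: ✓ → 205
ship_id=54: ✗
ship_id=55: ✗
ship_id=56: ✗
ship_id=57: ✗
ship_id=58: ✗
ship_id=59: ✗
ship_id=60: ✓ → 4
ship_id=61: ✗
fragile_sum = 319 + 205 + 4 = 528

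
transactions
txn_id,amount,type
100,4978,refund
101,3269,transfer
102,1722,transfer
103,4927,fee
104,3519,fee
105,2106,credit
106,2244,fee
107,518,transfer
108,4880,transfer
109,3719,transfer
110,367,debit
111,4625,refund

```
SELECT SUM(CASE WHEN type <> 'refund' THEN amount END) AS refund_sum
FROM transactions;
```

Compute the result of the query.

27271

txn_id=100: ✗
txn_id=101: ✓ → 3269
txn_id=102: ✓ → 1722
txn_id=103: ✓ → 4927
txn_id=104: ✓ → 3519
txn_id=105: ✓ → 2106
txn_id=106: ✓ → 2244
txn_id=107: ✓ → 518
txn_id=108: ✓ → 4880
txn_id=109: ✓ → 3719
txn_id=110: ✓ → 367
txn_id=111: ✗
refund_sum = 3269 + 1722 + 4927 + 3519 + 2106 + 2244 + 518 + 4880 + 3719 + 367 = 27271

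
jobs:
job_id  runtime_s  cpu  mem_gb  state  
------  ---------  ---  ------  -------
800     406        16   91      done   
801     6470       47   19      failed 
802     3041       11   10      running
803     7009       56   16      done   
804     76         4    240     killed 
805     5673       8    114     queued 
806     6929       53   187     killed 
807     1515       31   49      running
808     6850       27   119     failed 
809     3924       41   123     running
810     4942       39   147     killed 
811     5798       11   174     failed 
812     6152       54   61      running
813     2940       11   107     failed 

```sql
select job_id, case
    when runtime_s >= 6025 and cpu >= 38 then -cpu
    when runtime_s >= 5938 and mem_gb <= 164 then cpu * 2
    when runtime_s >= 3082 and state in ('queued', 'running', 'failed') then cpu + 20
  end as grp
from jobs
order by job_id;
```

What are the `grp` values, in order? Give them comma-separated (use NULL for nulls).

job_id=800: (no match → NULL) → NULL
job_id=801: runtime_s >= 6025 and cpu >= 38 → -47
job_id=802: (no match → NULL) → NULL
job_id=803: runtime_s >= 6025 and cpu >= 38 → -56
job_id=804: (no match → NULL) → NULL
job_id=805: runtime_s >= 3082 and state in ('queued', 'running', 'failed') → 28
job_id=806: runtime_s >= 6025 and cpu >= 38 → -53
job_id=807: (no match → NULL) → NULL
job_id=808: runtime_s >= 5938 and mem_gb <= 164 → 54
job_id=809: runtime_s >= 3082 and state in ('queued', 'running', 'failed') → 61
job_id=810: (no match → NULL) → NULL
job_id=811: runtime_s >= 3082 and state in ('queued', 'running', 'failed') → 31
job_id=812: runtime_s >= 6025 and cpu >= 38 → -54
job_id=813: (no match → NULL) → NULL

NULL, -47, NULL, -56, NULL, 28, -53, NULL, 54, 61, NULL, 31, -54, NULL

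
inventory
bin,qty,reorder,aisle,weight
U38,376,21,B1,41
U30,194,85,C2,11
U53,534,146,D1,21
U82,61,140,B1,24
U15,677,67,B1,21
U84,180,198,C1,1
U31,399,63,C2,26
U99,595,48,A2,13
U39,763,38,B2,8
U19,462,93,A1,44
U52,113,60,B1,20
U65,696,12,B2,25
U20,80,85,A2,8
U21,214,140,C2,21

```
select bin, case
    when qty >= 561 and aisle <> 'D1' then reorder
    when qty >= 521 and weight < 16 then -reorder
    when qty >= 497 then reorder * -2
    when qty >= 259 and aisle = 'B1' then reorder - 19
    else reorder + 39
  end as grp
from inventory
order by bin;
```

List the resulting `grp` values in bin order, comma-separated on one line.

67, 132, 124, 179, 124, 102, 2, 38, 99, -292, 12, 179, 237, 48

bin=U15: qty >= 561 and aisle <> 'D1' → 67
bin=U19: ELSE → 132
bin=U20: ELSE → 124
bin=U21: ELSE → 179
bin=U30: ELSE → 124
bin=U31: ELSE → 102
bin=U38: qty >= 259 and aisle = 'B1' → 2
bin=U39: qty >= 561 and aisle <> 'D1' → 38
bin=U52: ELSE → 99
bin=U53: qty >= 497 → -292
bin=U65: qty >= 561 and aisle <> 'D1' → 12
bin=U82: ELSE → 179
bin=U84: ELSE → 237
bin=U99: qty >= 561 and aisle <> 'D1' → 48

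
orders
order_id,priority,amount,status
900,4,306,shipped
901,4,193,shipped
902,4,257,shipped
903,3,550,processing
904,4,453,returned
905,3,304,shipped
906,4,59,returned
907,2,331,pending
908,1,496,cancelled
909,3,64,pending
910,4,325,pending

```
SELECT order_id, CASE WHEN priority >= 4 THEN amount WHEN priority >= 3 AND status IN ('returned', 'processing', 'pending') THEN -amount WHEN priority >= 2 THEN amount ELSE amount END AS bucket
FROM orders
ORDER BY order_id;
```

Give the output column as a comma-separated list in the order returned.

306, 193, 257, -550, 453, 304, 59, 331, 496, -64, 325

order_id=900: priority >= 4 → 306
order_id=901: priority >= 4 → 193
order_id=902: priority >= 4 → 257
order_id=903: priority >= 3 AND status IN ('returned', 'processing', 'pending') → -550
order_id=904: priority >= 4 → 453
order_id=905: priority >= 2 → 304
order_id=906: priority >= 4 → 59
order_id=907: priority >= 2 → 331
order_id=908: ELSE → 496
order_id=909: priority >= 3 AND status IN ('returned', 'processing', 'pending') → -64
order_id=910: priority >= 4 → 325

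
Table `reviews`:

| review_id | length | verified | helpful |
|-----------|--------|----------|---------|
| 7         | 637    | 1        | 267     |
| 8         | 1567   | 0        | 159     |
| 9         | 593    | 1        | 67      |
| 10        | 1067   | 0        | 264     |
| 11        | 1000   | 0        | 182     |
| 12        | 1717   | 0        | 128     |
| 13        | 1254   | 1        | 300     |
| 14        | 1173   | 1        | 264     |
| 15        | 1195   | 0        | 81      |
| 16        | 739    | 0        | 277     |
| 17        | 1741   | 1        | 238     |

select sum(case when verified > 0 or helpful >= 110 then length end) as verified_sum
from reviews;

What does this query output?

11488

review_id=7: ✓ → 637
review_id=8: ✓ → 1567
review_id=9: ✓ → 593
review_id=10: ✓ → 1067
review_id=11: ✓ → 1000
review_id=12: ✓ → 1717
review_id=13: ✓ → 1254
review_id=14: ✓ → 1173
review_id=15: ✗
review_id=16: ✓ → 739
review_id=17: ✓ → 1741
verified_sum = 637 + 1567 + 593 + 1067 + 1000 + 1717 + 1254 + 1173 + 739 + 1741 = 11488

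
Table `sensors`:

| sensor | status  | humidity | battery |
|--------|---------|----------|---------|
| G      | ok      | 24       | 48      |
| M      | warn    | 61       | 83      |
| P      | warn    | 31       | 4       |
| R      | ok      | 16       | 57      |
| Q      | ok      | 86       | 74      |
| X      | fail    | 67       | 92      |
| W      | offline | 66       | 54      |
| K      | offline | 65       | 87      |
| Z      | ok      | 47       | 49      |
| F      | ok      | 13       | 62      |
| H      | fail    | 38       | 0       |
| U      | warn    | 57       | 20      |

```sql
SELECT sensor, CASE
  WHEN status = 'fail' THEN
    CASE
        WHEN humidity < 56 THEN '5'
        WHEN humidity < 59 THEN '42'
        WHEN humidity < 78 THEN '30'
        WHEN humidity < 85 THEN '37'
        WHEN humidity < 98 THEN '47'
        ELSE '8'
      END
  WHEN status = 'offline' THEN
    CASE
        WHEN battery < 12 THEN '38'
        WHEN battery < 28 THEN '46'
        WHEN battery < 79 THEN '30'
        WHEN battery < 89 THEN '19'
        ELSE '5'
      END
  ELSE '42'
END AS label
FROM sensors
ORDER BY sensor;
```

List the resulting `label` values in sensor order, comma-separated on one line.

sensor=F: status='ok' → outer ELSE → 42
sensor=G: status='ok' → outer ELSE → 42
sensor=H: status='fail' → inner[humidity < 56] → 5
sensor=K: status='offline' → inner[battery < 89] → 19
sensor=M: status='warn' → outer ELSE → 42
sensor=P: status='warn' → outer ELSE → 42
sensor=Q: status='ok' → outer ELSE → 42
sensor=R: status='ok' → outer ELSE → 42
sensor=U: status='warn' → outer ELSE → 42
sensor=W: status='offline' → inner[battery < 79] → 30
sensor=X: status='fail' → inner[humidity < 78] → 30
sensor=Z: status='ok' → outer ELSE → 42

42, 42, 5, 19, 42, 42, 42, 42, 42, 30, 30, 42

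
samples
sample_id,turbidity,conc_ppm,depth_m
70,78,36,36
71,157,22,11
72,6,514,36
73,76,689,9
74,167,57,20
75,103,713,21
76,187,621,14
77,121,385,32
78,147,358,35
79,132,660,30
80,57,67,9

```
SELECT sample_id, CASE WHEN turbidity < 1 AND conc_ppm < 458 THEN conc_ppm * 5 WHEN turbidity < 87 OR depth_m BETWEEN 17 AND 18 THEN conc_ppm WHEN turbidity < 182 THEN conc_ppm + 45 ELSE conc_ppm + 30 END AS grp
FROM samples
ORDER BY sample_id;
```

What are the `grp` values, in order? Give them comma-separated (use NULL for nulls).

36, 67, 514, 689, 102, 758, 651, 430, 403, 705, 67

sample_id=70: turbidity < 87 OR depth_m BETWEEN 17 AND 18 → 36
sample_id=71: turbidity < 182 → 67
sample_id=72: turbidity < 87 OR depth_m BETWEEN 17 AND 18 → 514
sample_id=73: turbidity < 87 OR depth_m BETWEEN 17 AND 18 → 689
sample_id=74: turbidity < 182 → 102
sample_id=75: turbidity < 182 → 758
sample_id=76: ELSE → 651
sample_id=77: turbidity < 182 → 430
sample_id=78: turbidity < 182 → 403
sample_id=79: turbidity < 182 → 705
sample_id=80: turbidity < 87 OR depth_m BETWEEN 17 AND 18 → 67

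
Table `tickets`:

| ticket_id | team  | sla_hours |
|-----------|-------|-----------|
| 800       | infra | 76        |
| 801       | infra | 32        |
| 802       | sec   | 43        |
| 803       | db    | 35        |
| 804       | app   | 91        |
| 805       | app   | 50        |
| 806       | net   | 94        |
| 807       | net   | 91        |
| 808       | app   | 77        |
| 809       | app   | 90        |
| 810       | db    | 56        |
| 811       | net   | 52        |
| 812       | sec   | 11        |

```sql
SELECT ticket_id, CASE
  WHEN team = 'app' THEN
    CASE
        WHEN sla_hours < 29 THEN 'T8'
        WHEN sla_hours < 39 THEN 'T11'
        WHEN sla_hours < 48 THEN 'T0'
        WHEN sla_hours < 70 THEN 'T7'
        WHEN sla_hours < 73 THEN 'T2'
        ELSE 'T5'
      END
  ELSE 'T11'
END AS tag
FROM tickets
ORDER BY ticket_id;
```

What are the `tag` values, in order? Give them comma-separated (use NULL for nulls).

T11, T11, T11, T11, T5, T7, T11, T11, T5, T5, T11, T11, T11

ticket_id=800: team='infra' → outer ELSE → T11
ticket_id=801: team='infra' → outer ELSE → T11
ticket_id=802: team='sec' → outer ELSE → T11
ticket_id=803: team='db' → outer ELSE → T11
ticket_id=804: team='app' → inner[ELSE] → T5
ticket_id=805: team='app' → inner[sla_hours < 70] → T7
ticket_id=806: team='net' → outer ELSE → T11
ticket_id=807: team='net' → outer ELSE → T11
ticket_id=808: team='app' → inner[ELSE] → T5
ticket_id=809: team='app' → inner[ELSE] → T5
ticket_id=810: team='db' → outer ELSE → T11
ticket_id=811: team='net' → outer ELSE → T11
ticket_id=812: team='sec' → outer ELSE → T11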